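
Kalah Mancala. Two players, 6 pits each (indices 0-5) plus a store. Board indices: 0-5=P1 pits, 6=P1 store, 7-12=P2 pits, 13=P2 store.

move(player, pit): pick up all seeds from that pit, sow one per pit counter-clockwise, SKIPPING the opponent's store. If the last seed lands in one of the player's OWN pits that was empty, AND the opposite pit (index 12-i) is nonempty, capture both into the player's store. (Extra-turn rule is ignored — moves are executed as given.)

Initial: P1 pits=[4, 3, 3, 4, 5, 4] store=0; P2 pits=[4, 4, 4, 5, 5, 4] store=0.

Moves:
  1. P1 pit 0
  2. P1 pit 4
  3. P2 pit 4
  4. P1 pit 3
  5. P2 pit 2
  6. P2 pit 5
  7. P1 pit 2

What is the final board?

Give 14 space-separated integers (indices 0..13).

Answer: 3 6 0 2 3 7 3 7 7 0 7 1 0 3

Derivation:
Move 1: P1 pit0 -> P1=[0,4,4,5,6,4](0) P2=[4,4,4,5,5,4](0)
Move 2: P1 pit4 -> P1=[0,4,4,5,0,5](1) P2=[5,5,5,6,5,4](0)
Move 3: P2 pit4 -> P1=[1,5,5,5,0,5](1) P2=[5,5,5,6,0,5](1)
Move 4: P1 pit3 -> P1=[1,5,5,0,1,6](2) P2=[6,6,5,6,0,5](1)
Move 5: P2 pit2 -> P1=[2,5,5,0,1,6](2) P2=[6,6,0,7,1,6](2)
Move 6: P2 pit5 -> P1=[3,6,6,1,2,6](2) P2=[6,6,0,7,1,0](3)
Move 7: P1 pit2 -> P1=[3,6,0,2,3,7](3) P2=[7,7,0,7,1,0](3)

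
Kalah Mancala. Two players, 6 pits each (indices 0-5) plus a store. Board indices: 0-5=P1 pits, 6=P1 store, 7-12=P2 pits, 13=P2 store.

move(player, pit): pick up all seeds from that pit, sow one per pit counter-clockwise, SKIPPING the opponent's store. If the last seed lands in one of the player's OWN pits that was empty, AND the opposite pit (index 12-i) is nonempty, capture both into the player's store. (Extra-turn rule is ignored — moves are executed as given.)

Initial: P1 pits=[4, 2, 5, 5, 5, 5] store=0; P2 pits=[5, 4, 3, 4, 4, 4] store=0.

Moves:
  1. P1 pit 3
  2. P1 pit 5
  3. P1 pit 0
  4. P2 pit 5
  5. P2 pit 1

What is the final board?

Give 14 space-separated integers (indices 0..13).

Move 1: P1 pit3 -> P1=[4,2,5,0,6,6](1) P2=[6,5,3,4,4,4](0)
Move 2: P1 pit5 -> P1=[4,2,5,0,6,0](2) P2=[7,6,4,5,5,4](0)
Move 3: P1 pit0 -> P1=[0,3,6,1,7,0](2) P2=[7,6,4,5,5,4](0)
Move 4: P2 pit5 -> P1=[1,4,7,1,7,0](2) P2=[7,6,4,5,5,0](1)
Move 5: P2 pit1 -> P1=[2,4,7,1,7,0](2) P2=[7,0,5,6,6,1](2)

Answer: 2 4 7 1 7 0 2 7 0 5 6 6 1 2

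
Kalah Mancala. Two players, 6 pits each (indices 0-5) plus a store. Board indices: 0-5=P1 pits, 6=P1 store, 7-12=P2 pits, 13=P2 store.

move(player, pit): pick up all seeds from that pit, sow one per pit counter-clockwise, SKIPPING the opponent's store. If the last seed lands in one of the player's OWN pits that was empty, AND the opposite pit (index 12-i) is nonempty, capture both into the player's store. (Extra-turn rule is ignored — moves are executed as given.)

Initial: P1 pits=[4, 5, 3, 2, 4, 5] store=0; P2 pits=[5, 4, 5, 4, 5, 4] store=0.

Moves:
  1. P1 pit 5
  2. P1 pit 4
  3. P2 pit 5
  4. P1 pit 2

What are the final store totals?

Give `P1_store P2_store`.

Move 1: P1 pit5 -> P1=[4,5,3,2,4,0](1) P2=[6,5,6,5,5,4](0)
Move 2: P1 pit4 -> P1=[4,5,3,2,0,1](2) P2=[7,6,6,5,5,4](0)
Move 3: P2 pit5 -> P1=[5,6,4,2,0,1](2) P2=[7,6,6,5,5,0](1)
Move 4: P1 pit2 -> P1=[5,6,0,3,1,2](3) P2=[7,6,6,5,5,0](1)

Answer: 3 1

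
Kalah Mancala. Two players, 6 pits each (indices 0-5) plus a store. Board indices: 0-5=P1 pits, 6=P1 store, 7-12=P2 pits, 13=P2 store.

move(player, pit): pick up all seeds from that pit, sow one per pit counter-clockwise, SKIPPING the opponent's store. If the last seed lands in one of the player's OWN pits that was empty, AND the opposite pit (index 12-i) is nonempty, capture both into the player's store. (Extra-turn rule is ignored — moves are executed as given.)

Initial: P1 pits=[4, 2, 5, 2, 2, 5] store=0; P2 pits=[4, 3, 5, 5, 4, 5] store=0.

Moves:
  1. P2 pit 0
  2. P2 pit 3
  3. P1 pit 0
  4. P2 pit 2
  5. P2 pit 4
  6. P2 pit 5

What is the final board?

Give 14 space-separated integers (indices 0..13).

Answer: 3 7 9 5 5 0 0 0 4 0 1 0 0 12

Derivation:
Move 1: P2 pit0 -> P1=[4,2,5,2,2,5](0) P2=[0,4,6,6,5,5](0)
Move 2: P2 pit3 -> P1=[5,3,6,2,2,5](0) P2=[0,4,6,0,6,6](1)
Move 3: P1 pit0 -> P1=[0,4,7,3,3,6](0) P2=[0,4,6,0,6,6](1)
Move 4: P2 pit2 -> P1=[1,5,7,3,3,6](0) P2=[0,4,0,1,7,7](2)
Move 5: P2 pit4 -> P1=[2,6,8,4,4,6](0) P2=[0,4,0,1,0,8](3)
Move 6: P2 pit5 -> P1=[3,7,9,5,5,0](0) P2=[0,4,0,1,0,0](12)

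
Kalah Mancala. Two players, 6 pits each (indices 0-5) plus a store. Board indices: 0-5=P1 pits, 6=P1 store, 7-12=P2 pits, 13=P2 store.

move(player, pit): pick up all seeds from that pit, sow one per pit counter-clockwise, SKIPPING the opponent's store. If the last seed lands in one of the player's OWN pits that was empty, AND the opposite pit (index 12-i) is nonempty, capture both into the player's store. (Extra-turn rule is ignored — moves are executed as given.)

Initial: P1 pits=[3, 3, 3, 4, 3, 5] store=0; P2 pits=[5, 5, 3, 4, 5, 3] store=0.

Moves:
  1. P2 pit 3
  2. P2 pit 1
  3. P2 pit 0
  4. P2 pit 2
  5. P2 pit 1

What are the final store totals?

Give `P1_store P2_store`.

Answer: 0 8

Derivation:
Move 1: P2 pit3 -> P1=[4,3,3,4,3,5](0) P2=[5,5,3,0,6,4](1)
Move 2: P2 pit1 -> P1=[4,3,3,4,3,5](0) P2=[5,0,4,1,7,5](2)
Move 3: P2 pit0 -> P1=[4,3,3,4,3,5](0) P2=[0,1,5,2,8,6](2)
Move 4: P2 pit2 -> P1=[5,3,3,4,3,5](0) P2=[0,1,0,3,9,7](3)
Move 5: P2 pit1 -> P1=[5,3,3,0,3,5](0) P2=[0,0,0,3,9,7](8)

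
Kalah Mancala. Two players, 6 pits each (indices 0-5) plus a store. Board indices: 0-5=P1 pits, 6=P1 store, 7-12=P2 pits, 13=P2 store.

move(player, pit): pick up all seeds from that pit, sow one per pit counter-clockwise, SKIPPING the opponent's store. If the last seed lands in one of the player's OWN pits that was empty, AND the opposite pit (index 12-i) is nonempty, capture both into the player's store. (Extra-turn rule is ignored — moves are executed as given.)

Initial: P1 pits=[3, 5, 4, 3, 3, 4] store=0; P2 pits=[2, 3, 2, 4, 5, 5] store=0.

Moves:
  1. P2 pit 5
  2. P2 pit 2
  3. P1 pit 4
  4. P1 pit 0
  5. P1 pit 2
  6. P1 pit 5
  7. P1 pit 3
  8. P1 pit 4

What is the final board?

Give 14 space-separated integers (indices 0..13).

Move 1: P2 pit5 -> P1=[4,6,5,4,3,4](0) P2=[2,3,2,4,5,0](1)
Move 2: P2 pit2 -> P1=[4,6,5,4,3,4](0) P2=[2,3,0,5,6,0](1)
Move 3: P1 pit4 -> P1=[4,6,5,4,0,5](1) P2=[3,3,0,5,6,0](1)
Move 4: P1 pit0 -> P1=[0,7,6,5,0,5](5) P2=[3,0,0,5,6,0](1)
Move 5: P1 pit2 -> P1=[0,7,0,6,1,6](6) P2=[4,1,0,5,6,0](1)
Move 6: P1 pit5 -> P1=[0,7,0,6,1,0](7) P2=[5,2,1,6,7,0](1)
Move 7: P1 pit3 -> P1=[0,7,0,0,2,1](8) P2=[6,3,2,6,7,0](1)
Move 8: P1 pit4 -> P1=[0,7,0,0,0,2](9) P2=[6,3,2,6,7,0](1)

Answer: 0 7 0 0 0 2 9 6 3 2 6 7 0 1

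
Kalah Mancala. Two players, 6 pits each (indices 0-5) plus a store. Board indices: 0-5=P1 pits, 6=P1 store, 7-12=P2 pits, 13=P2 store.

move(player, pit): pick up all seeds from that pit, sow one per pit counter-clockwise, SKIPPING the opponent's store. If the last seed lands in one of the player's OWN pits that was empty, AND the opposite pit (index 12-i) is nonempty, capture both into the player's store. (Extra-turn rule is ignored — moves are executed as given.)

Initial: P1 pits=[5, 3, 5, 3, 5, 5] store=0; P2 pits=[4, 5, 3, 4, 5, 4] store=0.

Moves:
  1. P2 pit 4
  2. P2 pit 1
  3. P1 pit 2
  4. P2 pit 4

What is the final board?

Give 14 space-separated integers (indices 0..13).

Answer: 6 4 0 4 6 6 1 5 1 4 5 0 7 2

Derivation:
Move 1: P2 pit4 -> P1=[6,4,6,3,5,5](0) P2=[4,5,3,4,0,5](1)
Move 2: P2 pit1 -> P1=[6,4,6,3,5,5](0) P2=[4,0,4,5,1,6](2)
Move 3: P1 pit2 -> P1=[6,4,0,4,6,6](1) P2=[5,1,4,5,1,6](2)
Move 4: P2 pit4 -> P1=[6,4,0,4,6,6](1) P2=[5,1,4,5,0,7](2)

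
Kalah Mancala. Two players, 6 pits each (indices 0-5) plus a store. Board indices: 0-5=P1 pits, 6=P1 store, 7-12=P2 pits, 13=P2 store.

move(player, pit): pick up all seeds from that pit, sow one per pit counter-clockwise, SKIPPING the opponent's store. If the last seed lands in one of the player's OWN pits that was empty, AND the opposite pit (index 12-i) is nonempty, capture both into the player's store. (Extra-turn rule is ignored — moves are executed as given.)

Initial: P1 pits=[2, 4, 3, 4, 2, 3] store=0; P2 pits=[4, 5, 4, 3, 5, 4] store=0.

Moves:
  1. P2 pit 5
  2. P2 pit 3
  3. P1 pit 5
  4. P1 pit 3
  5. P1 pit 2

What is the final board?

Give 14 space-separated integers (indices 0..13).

Move 1: P2 pit5 -> P1=[3,5,4,4,2,3](0) P2=[4,5,4,3,5,0](1)
Move 2: P2 pit3 -> P1=[3,5,4,4,2,3](0) P2=[4,5,4,0,6,1](2)
Move 3: P1 pit5 -> P1=[3,5,4,4,2,0](1) P2=[5,6,4,0,6,1](2)
Move 4: P1 pit3 -> P1=[3,5,4,0,3,1](2) P2=[6,6,4,0,6,1](2)
Move 5: P1 pit2 -> P1=[3,5,0,1,4,2](3) P2=[6,6,4,0,6,1](2)

Answer: 3 5 0 1 4 2 3 6 6 4 0 6 1 2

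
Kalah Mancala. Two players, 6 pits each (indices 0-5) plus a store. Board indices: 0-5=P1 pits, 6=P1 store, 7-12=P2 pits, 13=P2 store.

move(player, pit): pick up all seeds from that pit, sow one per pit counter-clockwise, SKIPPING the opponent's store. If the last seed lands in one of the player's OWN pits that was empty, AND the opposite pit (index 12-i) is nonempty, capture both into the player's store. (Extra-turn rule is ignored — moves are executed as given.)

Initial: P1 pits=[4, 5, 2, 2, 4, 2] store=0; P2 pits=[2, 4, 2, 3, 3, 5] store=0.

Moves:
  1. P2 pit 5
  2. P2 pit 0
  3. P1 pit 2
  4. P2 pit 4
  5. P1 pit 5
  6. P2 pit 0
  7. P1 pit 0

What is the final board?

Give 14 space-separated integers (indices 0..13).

Answer: 0 7 1 5 6 1 2 0 7 3 3 0 1 2

Derivation:
Move 1: P2 pit5 -> P1=[5,6,3,3,4,2](0) P2=[2,4,2,3,3,0](1)
Move 2: P2 pit0 -> P1=[5,6,3,3,4,2](0) P2=[0,5,3,3,3,0](1)
Move 3: P1 pit2 -> P1=[5,6,0,4,5,3](0) P2=[0,5,3,3,3,0](1)
Move 4: P2 pit4 -> P1=[6,6,0,4,5,3](0) P2=[0,5,3,3,0,1](2)
Move 5: P1 pit5 -> P1=[6,6,0,4,5,0](1) P2=[1,6,3,3,0,1](2)
Move 6: P2 pit0 -> P1=[6,6,0,4,5,0](1) P2=[0,7,3,3,0,1](2)
Move 7: P1 pit0 -> P1=[0,7,1,5,6,1](2) P2=[0,7,3,3,0,1](2)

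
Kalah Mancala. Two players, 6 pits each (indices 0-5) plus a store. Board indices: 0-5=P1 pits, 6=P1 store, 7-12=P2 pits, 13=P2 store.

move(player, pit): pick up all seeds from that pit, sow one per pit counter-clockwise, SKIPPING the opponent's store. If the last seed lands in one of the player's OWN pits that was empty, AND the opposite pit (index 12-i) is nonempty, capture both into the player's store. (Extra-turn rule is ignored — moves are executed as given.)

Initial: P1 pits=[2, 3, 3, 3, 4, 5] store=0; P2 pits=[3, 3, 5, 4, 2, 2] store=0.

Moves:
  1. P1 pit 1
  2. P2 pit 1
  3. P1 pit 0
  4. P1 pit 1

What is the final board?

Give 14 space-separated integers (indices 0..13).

Answer: 0 0 6 4 5 5 0 3 0 6 5 3 2 0

Derivation:
Move 1: P1 pit1 -> P1=[2,0,4,4,5,5](0) P2=[3,3,5,4,2,2](0)
Move 2: P2 pit1 -> P1=[2,0,4,4,5,5](0) P2=[3,0,6,5,3,2](0)
Move 3: P1 pit0 -> P1=[0,1,5,4,5,5](0) P2=[3,0,6,5,3,2](0)
Move 4: P1 pit1 -> P1=[0,0,6,4,5,5](0) P2=[3,0,6,5,3,2](0)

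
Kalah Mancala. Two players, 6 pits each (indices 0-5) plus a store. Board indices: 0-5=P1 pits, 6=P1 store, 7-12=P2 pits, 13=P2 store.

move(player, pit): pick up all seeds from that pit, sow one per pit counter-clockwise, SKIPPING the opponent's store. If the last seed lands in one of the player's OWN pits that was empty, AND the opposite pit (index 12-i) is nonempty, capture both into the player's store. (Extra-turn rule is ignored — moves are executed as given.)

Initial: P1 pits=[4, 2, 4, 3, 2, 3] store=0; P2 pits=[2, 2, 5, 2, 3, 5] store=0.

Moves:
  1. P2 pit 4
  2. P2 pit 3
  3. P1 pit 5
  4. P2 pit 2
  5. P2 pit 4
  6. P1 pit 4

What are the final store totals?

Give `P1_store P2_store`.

Answer: 2 3

Derivation:
Move 1: P2 pit4 -> P1=[5,2,4,3,2,3](0) P2=[2,2,5,2,0,6](1)
Move 2: P2 pit3 -> P1=[5,2,4,3,2,3](0) P2=[2,2,5,0,1,7](1)
Move 3: P1 pit5 -> P1=[5,2,4,3,2,0](1) P2=[3,3,5,0,1,7](1)
Move 4: P2 pit2 -> P1=[6,2,4,3,2,0](1) P2=[3,3,0,1,2,8](2)
Move 5: P2 pit4 -> P1=[6,2,4,3,2,0](1) P2=[3,3,0,1,0,9](3)
Move 6: P1 pit4 -> P1=[6,2,4,3,0,1](2) P2=[3,3,0,1,0,9](3)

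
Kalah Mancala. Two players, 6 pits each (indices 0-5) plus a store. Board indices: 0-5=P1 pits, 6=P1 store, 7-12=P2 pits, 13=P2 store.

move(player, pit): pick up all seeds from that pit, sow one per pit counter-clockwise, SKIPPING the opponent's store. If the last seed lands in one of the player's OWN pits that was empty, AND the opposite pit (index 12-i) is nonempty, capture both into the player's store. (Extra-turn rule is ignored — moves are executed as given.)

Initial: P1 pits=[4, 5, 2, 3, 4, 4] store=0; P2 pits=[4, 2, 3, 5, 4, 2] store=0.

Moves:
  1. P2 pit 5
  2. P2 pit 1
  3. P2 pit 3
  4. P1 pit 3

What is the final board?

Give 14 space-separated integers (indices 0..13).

Answer: 6 6 3 0 5 5 1 4 0 4 0 5 1 2

Derivation:
Move 1: P2 pit5 -> P1=[5,5,2,3,4,4](0) P2=[4,2,3,5,4,0](1)
Move 2: P2 pit1 -> P1=[5,5,2,3,4,4](0) P2=[4,0,4,6,4,0](1)
Move 3: P2 pit3 -> P1=[6,6,3,3,4,4](0) P2=[4,0,4,0,5,1](2)
Move 4: P1 pit3 -> P1=[6,6,3,0,5,5](1) P2=[4,0,4,0,5,1](2)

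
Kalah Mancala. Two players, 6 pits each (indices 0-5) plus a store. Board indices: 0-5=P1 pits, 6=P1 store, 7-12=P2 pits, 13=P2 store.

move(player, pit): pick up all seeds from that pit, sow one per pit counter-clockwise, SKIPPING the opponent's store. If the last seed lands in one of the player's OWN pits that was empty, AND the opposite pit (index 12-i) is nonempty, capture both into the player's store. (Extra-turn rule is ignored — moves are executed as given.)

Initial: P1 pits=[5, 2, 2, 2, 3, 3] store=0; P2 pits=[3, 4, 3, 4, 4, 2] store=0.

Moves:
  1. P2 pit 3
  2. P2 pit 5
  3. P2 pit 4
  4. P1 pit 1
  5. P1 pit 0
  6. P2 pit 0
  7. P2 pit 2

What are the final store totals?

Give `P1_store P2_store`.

Answer: 1 6

Derivation:
Move 1: P2 pit3 -> P1=[6,2,2,2,3,3](0) P2=[3,4,3,0,5,3](1)
Move 2: P2 pit5 -> P1=[7,3,2,2,3,3](0) P2=[3,4,3,0,5,0](2)
Move 3: P2 pit4 -> P1=[8,4,3,2,3,3](0) P2=[3,4,3,0,0,1](3)
Move 4: P1 pit1 -> P1=[8,0,4,3,4,4](0) P2=[3,4,3,0,0,1](3)
Move 5: P1 pit0 -> P1=[0,1,5,4,5,5](1) P2=[4,5,3,0,0,1](3)
Move 6: P2 pit0 -> P1=[0,0,5,4,5,5](1) P2=[0,6,4,1,0,1](5)
Move 7: P2 pit2 -> P1=[0,0,5,4,5,5](1) P2=[0,6,0,2,1,2](6)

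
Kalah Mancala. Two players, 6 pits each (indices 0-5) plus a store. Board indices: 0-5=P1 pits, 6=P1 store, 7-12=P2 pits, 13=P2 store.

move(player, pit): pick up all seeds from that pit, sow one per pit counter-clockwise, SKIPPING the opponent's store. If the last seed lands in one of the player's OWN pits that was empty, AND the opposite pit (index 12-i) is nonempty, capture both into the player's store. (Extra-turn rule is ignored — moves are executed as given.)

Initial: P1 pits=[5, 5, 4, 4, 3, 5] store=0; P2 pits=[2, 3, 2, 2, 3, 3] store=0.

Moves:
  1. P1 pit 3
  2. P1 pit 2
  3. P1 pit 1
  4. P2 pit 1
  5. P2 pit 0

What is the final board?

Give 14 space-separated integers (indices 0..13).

Answer: 5 0 1 2 6 8 3 0 1 4 4 4 3 0

Derivation:
Move 1: P1 pit3 -> P1=[5,5,4,0,4,6](1) P2=[3,3,2,2,3,3](0)
Move 2: P1 pit2 -> P1=[5,5,0,1,5,7](2) P2=[3,3,2,2,3,3](0)
Move 3: P1 pit1 -> P1=[5,0,1,2,6,8](3) P2=[3,3,2,2,3,3](0)
Move 4: P2 pit1 -> P1=[5,0,1,2,6,8](3) P2=[3,0,3,3,4,3](0)
Move 5: P2 pit0 -> P1=[5,0,1,2,6,8](3) P2=[0,1,4,4,4,3](0)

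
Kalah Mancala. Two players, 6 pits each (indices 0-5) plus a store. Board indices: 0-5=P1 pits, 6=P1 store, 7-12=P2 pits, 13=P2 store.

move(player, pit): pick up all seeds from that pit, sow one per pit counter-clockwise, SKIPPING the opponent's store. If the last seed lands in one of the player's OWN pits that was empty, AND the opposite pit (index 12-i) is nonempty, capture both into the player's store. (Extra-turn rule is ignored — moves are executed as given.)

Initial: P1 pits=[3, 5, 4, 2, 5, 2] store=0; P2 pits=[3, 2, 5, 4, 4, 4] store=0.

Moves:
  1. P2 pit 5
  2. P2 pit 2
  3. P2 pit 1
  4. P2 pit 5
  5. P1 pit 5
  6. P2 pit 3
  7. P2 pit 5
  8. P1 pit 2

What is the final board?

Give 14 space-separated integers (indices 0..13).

Move 1: P2 pit5 -> P1=[4,6,5,2,5,2](0) P2=[3,2,5,4,4,0](1)
Move 2: P2 pit2 -> P1=[5,6,5,2,5,2](0) P2=[3,2,0,5,5,1](2)
Move 3: P2 pit1 -> P1=[5,6,5,2,5,2](0) P2=[3,0,1,6,5,1](2)
Move 4: P2 pit5 -> P1=[5,6,5,2,5,2](0) P2=[3,0,1,6,5,0](3)
Move 5: P1 pit5 -> P1=[5,6,5,2,5,0](1) P2=[4,0,1,6,5,0](3)
Move 6: P2 pit3 -> P1=[6,7,6,2,5,0](1) P2=[4,0,1,0,6,1](4)
Move 7: P2 pit5 -> P1=[6,7,6,2,5,0](1) P2=[4,0,1,0,6,0](5)
Move 8: P1 pit2 -> P1=[6,7,0,3,6,1](2) P2=[5,1,1,0,6,0](5)

Answer: 6 7 0 3 6 1 2 5 1 1 0 6 0 5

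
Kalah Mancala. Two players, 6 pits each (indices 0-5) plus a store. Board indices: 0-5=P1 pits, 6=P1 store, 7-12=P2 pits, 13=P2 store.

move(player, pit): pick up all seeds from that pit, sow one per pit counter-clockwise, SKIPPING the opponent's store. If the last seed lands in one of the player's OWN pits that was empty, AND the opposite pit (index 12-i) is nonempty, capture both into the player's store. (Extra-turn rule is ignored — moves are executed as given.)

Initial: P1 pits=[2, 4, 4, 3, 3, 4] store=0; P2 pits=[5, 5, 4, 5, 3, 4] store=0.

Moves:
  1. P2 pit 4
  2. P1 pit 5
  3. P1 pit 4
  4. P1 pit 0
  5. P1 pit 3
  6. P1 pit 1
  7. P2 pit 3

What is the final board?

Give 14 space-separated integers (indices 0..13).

Answer: 1 1 6 1 2 3 4 8 6 5 0 1 6 2

Derivation:
Move 1: P2 pit4 -> P1=[3,4,4,3,3,4](0) P2=[5,5,4,5,0,5](1)
Move 2: P1 pit5 -> P1=[3,4,4,3,3,0](1) P2=[6,6,5,5,0,5](1)
Move 3: P1 pit4 -> P1=[3,4,4,3,0,1](2) P2=[7,6,5,5,0,5](1)
Move 4: P1 pit0 -> P1=[0,5,5,4,0,1](2) P2=[7,6,5,5,0,5](1)
Move 5: P1 pit3 -> P1=[0,5,5,0,1,2](3) P2=[8,6,5,5,0,5](1)
Move 6: P1 pit1 -> P1=[0,0,6,1,2,3](4) P2=[8,6,5,5,0,5](1)
Move 7: P2 pit3 -> P1=[1,1,6,1,2,3](4) P2=[8,6,5,0,1,6](2)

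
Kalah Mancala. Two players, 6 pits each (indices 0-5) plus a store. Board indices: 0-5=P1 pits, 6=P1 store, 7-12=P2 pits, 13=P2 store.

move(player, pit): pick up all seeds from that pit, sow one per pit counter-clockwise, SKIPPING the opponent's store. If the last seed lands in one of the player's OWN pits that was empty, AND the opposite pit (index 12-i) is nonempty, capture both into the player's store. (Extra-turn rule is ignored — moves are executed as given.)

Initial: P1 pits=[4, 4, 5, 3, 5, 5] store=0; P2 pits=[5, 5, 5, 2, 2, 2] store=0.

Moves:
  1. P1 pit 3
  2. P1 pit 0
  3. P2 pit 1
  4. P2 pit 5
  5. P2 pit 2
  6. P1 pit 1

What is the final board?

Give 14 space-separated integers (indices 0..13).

Answer: 2 0 7 2 8 7 2 6 1 0 4 4 1 3

Derivation:
Move 1: P1 pit3 -> P1=[4,4,5,0,6,6](1) P2=[5,5,5,2,2,2](0)
Move 2: P1 pit0 -> P1=[0,5,6,1,7,6](1) P2=[5,5,5,2,2,2](0)
Move 3: P2 pit1 -> P1=[0,5,6,1,7,6](1) P2=[5,0,6,3,3,3](1)
Move 4: P2 pit5 -> P1=[1,6,6,1,7,6](1) P2=[5,0,6,3,3,0](2)
Move 5: P2 pit2 -> P1=[2,7,6,1,7,6](1) P2=[5,0,0,4,4,1](3)
Move 6: P1 pit1 -> P1=[2,0,7,2,8,7](2) P2=[6,1,0,4,4,1](3)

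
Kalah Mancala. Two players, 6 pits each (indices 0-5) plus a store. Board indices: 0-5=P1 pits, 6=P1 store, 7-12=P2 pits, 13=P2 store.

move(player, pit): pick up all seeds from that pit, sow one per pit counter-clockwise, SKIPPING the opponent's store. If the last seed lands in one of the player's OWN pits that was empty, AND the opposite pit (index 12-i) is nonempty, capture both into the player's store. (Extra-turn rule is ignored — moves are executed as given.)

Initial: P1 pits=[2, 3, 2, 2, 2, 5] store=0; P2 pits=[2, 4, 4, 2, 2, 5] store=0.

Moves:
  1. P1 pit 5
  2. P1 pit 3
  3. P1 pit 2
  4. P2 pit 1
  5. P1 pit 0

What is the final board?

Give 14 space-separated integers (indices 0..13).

Answer: 0 4 0 1 4 0 10 0 0 6 0 3 6 1

Derivation:
Move 1: P1 pit5 -> P1=[2,3,2,2,2,0](1) P2=[3,5,5,3,2,5](0)
Move 2: P1 pit3 -> P1=[2,3,2,0,3,0](5) P2=[0,5,5,3,2,5](0)
Move 3: P1 pit2 -> P1=[2,3,0,1,4,0](5) P2=[0,5,5,3,2,5](0)
Move 4: P2 pit1 -> P1=[2,3,0,1,4,0](5) P2=[0,0,6,4,3,6](1)
Move 5: P1 pit0 -> P1=[0,4,0,1,4,0](10) P2=[0,0,6,0,3,6](1)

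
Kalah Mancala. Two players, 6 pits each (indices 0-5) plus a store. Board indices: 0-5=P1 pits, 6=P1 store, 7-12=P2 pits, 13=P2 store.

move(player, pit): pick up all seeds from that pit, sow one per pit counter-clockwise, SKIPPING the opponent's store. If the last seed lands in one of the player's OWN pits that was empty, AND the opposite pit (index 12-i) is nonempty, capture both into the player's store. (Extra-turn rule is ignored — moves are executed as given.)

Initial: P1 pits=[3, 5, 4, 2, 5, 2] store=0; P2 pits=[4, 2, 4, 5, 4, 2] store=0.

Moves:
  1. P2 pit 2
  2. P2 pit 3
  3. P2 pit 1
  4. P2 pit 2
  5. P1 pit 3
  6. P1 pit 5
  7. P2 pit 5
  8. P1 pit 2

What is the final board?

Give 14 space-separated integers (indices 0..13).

Move 1: P2 pit2 -> P1=[3,5,4,2,5,2](0) P2=[4,2,0,6,5,3](1)
Move 2: P2 pit3 -> P1=[4,6,5,2,5,2](0) P2=[4,2,0,0,6,4](2)
Move 3: P2 pit1 -> P1=[4,6,0,2,5,2](0) P2=[4,0,1,0,6,4](8)
Move 4: P2 pit2 -> P1=[4,6,0,2,5,2](0) P2=[4,0,0,1,6,4](8)
Move 5: P1 pit3 -> P1=[4,6,0,0,6,3](0) P2=[4,0,0,1,6,4](8)
Move 6: P1 pit5 -> P1=[4,6,0,0,6,0](1) P2=[5,1,0,1,6,4](8)
Move 7: P2 pit5 -> P1=[5,7,1,0,6,0](1) P2=[5,1,0,1,6,0](9)
Move 8: P1 pit2 -> P1=[5,7,0,1,6,0](1) P2=[5,1,0,1,6,0](9)

Answer: 5 7 0 1 6 0 1 5 1 0 1 6 0 9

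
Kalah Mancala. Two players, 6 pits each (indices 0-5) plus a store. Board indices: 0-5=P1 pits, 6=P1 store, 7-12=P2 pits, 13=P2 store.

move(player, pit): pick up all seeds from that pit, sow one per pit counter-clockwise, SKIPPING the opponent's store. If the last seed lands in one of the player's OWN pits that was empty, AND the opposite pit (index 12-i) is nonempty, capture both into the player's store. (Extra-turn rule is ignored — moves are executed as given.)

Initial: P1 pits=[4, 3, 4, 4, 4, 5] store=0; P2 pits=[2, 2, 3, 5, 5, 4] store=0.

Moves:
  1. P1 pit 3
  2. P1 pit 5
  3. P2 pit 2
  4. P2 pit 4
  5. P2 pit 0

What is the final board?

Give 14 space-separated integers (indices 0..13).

Answer: 5 0 5 1 6 0 2 0 4 1 8 0 6 7

Derivation:
Move 1: P1 pit3 -> P1=[4,3,4,0,5,6](1) P2=[3,2,3,5,5,4](0)
Move 2: P1 pit5 -> P1=[4,3,4,0,5,0](2) P2=[4,3,4,6,6,4](0)
Move 3: P2 pit2 -> P1=[4,3,4,0,5,0](2) P2=[4,3,0,7,7,5](1)
Move 4: P2 pit4 -> P1=[5,4,5,1,6,0](2) P2=[4,3,0,7,0,6](2)
Move 5: P2 pit0 -> P1=[5,0,5,1,6,0](2) P2=[0,4,1,8,0,6](7)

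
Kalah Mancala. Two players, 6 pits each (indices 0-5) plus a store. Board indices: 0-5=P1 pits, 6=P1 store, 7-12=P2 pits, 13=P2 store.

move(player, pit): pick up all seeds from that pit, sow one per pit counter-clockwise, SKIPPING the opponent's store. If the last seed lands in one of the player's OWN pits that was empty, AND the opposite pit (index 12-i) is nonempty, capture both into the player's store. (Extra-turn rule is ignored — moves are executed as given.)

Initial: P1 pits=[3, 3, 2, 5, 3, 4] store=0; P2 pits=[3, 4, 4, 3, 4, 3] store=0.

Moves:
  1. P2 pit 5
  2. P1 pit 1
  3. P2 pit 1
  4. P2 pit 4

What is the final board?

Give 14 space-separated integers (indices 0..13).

Answer: 1 1 4 6 4 5 0 3 0 5 4 0 1 7

Derivation:
Move 1: P2 pit5 -> P1=[4,4,2,5,3,4](0) P2=[3,4,4,3,4,0](1)
Move 2: P1 pit1 -> P1=[4,0,3,6,4,5](0) P2=[3,4,4,3,4,0](1)
Move 3: P2 pit1 -> P1=[0,0,3,6,4,5](0) P2=[3,0,5,4,5,0](6)
Move 4: P2 pit4 -> P1=[1,1,4,6,4,5](0) P2=[3,0,5,4,0,1](7)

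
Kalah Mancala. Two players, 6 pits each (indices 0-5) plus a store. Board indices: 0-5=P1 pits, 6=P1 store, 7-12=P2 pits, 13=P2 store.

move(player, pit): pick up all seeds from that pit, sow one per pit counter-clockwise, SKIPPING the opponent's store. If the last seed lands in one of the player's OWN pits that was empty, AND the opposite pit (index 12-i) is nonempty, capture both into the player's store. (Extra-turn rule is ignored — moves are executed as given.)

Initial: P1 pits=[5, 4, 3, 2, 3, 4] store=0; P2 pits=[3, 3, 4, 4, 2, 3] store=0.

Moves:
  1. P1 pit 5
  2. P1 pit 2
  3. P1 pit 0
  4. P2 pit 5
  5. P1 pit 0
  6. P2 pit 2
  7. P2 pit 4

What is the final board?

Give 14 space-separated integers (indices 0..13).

Move 1: P1 pit5 -> P1=[5,4,3,2,3,0](1) P2=[4,4,5,4,2,3](0)
Move 2: P1 pit2 -> P1=[5,4,0,3,4,0](6) P2=[0,4,5,4,2,3](0)
Move 3: P1 pit0 -> P1=[0,5,1,4,5,1](6) P2=[0,4,5,4,2,3](0)
Move 4: P2 pit5 -> P1=[1,6,1,4,5,1](6) P2=[0,4,5,4,2,0](1)
Move 5: P1 pit0 -> P1=[0,7,1,4,5,1](6) P2=[0,4,5,4,2,0](1)
Move 6: P2 pit2 -> P1=[1,7,1,4,5,1](6) P2=[0,4,0,5,3,1](2)
Move 7: P2 pit4 -> P1=[2,7,1,4,5,1](6) P2=[0,4,0,5,0,2](3)

Answer: 2 7 1 4 5 1 6 0 4 0 5 0 2 3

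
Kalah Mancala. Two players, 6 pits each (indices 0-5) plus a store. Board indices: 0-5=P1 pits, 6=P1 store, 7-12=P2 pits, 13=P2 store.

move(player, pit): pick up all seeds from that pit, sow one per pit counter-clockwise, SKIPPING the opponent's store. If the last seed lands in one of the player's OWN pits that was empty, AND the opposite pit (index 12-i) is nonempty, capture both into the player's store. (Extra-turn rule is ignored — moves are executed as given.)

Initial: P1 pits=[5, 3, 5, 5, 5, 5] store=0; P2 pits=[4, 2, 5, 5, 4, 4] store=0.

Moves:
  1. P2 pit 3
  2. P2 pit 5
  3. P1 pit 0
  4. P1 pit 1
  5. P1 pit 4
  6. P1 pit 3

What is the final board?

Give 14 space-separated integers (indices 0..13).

Move 1: P2 pit3 -> P1=[6,4,5,5,5,5](0) P2=[4,2,5,0,5,5](1)
Move 2: P2 pit5 -> P1=[7,5,6,6,5,5](0) P2=[4,2,5,0,5,0](2)
Move 3: P1 pit0 -> P1=[0,6,7,7,6,6](1) P2=[5,2,5,0,5,0](2)
Move 4: P1 pit1 -> P1=[0,0,8,8,7,7](2) P2=[6,2,5,0,5,0](2)
Move 5: P1 pit4 -> P1=[0,0,8,8,0,8](3) P2=[7,3,6,1,6,0](2)
Move 6: P1 pit3 -> P1=[0,0,8,0,1,9](4) P2=[8,4,7,2,7,0](2)

Answer: 0 0 8 0 1 9 4 8 4 7 2 7 0 2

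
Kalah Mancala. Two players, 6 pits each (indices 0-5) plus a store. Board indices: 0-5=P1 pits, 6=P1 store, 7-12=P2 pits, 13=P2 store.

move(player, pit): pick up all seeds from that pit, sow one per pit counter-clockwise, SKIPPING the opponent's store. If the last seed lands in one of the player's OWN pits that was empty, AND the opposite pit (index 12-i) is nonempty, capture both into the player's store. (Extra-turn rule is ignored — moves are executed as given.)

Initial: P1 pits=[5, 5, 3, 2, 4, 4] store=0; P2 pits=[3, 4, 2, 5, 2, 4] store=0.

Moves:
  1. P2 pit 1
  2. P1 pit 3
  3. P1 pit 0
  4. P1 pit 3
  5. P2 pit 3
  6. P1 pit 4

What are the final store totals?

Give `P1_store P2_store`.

Answer: 1 1

Derivation:
Move 1: P2 pit1 -> P1=[5,5,3,2,4,4](0) P2=[3,0,3,6,3,5](0)
Move 2: P1 pit3 -> P1=[5,5,3,0,5,5](0) P2=[3,0,3,6,3,5](0)
Move 3: P1 pit0 -> P1=[0,6,4,1,6,6](0) P2=[3,0,3,6,3,5](0)
Move 4: P1 pit3 -> P1=[0,6,4,0,7,6](0) P2=[3,0,3,6,3,5](0)
Move 5: P2 pit3 -> P1=[1,7,5,0,7,6](0) P2=[3,0,3,0,4,6](1)
Move 6: P1 pit4 -> P1=[1,7,5,0,0,7](1) P2=[4,1,4,1,5,6](1)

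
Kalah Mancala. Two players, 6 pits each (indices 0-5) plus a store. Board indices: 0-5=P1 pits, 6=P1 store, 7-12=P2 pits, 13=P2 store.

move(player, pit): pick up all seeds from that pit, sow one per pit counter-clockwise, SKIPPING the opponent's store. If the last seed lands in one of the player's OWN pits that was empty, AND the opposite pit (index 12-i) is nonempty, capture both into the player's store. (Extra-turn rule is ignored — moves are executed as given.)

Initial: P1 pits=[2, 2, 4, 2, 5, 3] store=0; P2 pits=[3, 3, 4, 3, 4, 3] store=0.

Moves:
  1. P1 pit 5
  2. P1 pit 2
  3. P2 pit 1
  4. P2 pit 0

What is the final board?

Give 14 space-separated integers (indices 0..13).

Move 1: P1 pit5 -> P1=[2,2,4,2,5,0](1) P2=[4,4,4,3,4,3](0)
Move 2: P1 pit2 -> P1=[2,2,0,3,6,1](2) P2=[4,4,4,3,4,3](0)
Move 3: P2 pit1 -> P1=[2,2,0,3,6,1](2) P2=[4,0,5,4,5,4](0)
Move 4: P2 pit0 -> P1=[2,2,0,3,6,1](2) P2=[0,1,6,5,6,4](0)

Answer: 2 2 0 3 6 1 2 0 1 6 5 6 4 0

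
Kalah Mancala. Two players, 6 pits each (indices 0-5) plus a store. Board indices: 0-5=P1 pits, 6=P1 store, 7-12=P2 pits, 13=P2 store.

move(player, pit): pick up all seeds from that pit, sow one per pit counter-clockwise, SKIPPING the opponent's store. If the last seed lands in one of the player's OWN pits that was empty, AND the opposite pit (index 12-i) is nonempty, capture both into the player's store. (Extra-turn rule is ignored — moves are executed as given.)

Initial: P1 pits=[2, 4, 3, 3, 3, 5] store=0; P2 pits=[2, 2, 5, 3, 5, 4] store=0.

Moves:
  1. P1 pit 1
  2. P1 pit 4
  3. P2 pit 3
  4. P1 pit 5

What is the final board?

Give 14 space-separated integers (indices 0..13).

Move 1: P1 pit1 -> P1=[2,0,4,4,4,6](0) P2=[2,2,5,3,5,4](0)
Move 2: P1 pit4 -> P1=[2,0,4,4,0,7](1) P2=[3,3,5,3,5,4](0)
Move 3: P2 pit3 -> P1=[2,0,4,4,0,7](1) P2=[3,3,5,0,6,5](1)
Move 4: P1 pit5 -> P1=[2,0,4,4,0,0](2) P2=[4,4,6,1,7,6](1)

Answer: 2 0 4 4 0 0 2 4 4 6 1 7 6 1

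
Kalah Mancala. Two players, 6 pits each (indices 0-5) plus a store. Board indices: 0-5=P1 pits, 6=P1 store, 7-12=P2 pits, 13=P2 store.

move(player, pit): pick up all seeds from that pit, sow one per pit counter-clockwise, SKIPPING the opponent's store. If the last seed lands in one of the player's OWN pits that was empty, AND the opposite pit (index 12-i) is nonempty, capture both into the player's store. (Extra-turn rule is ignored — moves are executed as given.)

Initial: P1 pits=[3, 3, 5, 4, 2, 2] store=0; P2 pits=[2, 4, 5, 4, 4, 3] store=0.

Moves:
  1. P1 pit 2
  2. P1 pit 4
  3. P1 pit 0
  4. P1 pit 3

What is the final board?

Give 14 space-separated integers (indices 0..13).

Move 1: P1 pit2 -> P1=[3,3,0,5,3,3](1) P2=[3,4,5,4,4,3](0)
Move 2: P1 pit4 -> P1=[3,3,0,5,0,4](2) P2=[4,4,5,4,4,3](0)
Move 3: P1 pit0 -> P1=[0,4,1,6,0,4](2) P2=[4,4,5,4,4,3](0)
Move 4: P1 pit3 -> P1=[0,4,1,0,1,5](3) P2=[5,5,6,4,4,3](0)

Answer: 0 4 1 0 1 5 3 5 5 6 4 4 3 0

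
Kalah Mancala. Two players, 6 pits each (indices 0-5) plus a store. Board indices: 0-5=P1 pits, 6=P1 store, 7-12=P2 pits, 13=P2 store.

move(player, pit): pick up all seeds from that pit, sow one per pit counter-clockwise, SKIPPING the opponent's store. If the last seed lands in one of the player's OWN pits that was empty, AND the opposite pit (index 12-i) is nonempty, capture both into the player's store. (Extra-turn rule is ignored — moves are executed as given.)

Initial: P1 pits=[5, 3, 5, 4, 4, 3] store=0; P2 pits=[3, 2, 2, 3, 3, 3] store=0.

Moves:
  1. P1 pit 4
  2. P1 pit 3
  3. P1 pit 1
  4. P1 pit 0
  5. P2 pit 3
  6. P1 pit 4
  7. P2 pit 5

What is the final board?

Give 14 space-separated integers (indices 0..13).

Answer: 1 2 8 2 0 7 3 6 3 2 0 4 0 2

Derivation:
Move 1: P1 pit4 -> P1=[5,3,5,4,0,4](1) P2=[4,3,2,3,3,3](0)
Move 2: P1 pit3 -> P1=[5,3,5,0,1,5](2) P2=[5,3,2,3,3,3](0)
Move 3: P1 pit1 -> P1=[5,0,6,1,2,5](2) P2=[5,3,2,3,3,3](0)
Move 4: P1 pit0 -> P1=[0,1,7,2,3,6](2) P2=[5,3,2,3,3,3](0)
Move 5: P2 pit3 -> P1=[0,1,7,2,3,6](2) P2=[5,3,2,0,4,4](1)
Move 6: P1 pit4 -> P1=[0,1,7,2,0,7](3) P2=[6,3,2,0,4,4](1)
Move 7: P2 pit5 -> P1=[1,2,8,2,0,7](3) P2=[6,3,2,0,4,0](2)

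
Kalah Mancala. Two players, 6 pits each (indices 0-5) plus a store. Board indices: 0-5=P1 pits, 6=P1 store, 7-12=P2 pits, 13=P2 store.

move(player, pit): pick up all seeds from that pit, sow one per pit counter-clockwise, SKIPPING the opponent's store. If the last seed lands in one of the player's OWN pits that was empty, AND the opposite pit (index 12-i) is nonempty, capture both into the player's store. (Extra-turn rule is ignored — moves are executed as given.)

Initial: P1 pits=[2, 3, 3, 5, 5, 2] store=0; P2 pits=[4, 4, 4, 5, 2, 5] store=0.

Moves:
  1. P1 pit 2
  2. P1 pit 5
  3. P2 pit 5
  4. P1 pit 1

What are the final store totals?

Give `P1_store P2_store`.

Answer: 7 1

Derivation:
Move 1: P1 pit2 -> P1=[2,3,0,6,6,3](0) P2=[4,4,4,5,2,5](0)
Move 2: P1 pit5 -> P1=[2,3,0,6,6,0](1) P2=[5,5,4,5,2,5](0)
Move 3: P2 pit5 -> P1=[3,4,1,7,6,0](1) P2=[5,5,4,5,2,0](1)
Move 4: P1 pit1 -> P1=[3,0,2,8,7,0](7) P2=[0,5,4,5,2,0](1)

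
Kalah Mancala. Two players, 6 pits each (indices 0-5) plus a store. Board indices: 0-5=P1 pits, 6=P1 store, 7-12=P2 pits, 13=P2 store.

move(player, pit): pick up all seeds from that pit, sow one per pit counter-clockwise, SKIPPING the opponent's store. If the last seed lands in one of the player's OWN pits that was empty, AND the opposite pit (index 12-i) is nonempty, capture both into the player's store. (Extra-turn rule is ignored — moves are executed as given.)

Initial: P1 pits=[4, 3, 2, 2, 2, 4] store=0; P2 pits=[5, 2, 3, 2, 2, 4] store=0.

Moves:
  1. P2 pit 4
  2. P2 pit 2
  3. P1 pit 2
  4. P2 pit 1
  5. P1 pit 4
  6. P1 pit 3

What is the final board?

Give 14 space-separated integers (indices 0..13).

Answer: 4 3 0 0 1 6 2 6 0 1 4 1 6 1

Derivation:
Move 1: P2 pit4 -> P1=[4,3,2,2,2,4](0) P2=[5,2,3,2,0,5](1)
Move 2: P2 pit2 -> P1=[4,3,2,2,2,4](0) P2=[5,2,0,3,1,6](1)
Move 3: P1 pit2 -> P1=[4,3,0,3,3,4](0) P2=[5,2,0,3,1,6](1)
Move 4: P2 pit1 -> P1=[4,3,0,3,3,4](0) P2=[5,0,1,4,1,6](1)
Move 5: P1 pit4 -> P1=[4,3,0,3,0,5](1) P2=[6,0,1,4,1,6](1)
Move 6: P1 pit3 -> P1=[4,3,0,0,1,6](2) P2=[6,0,1,4,1,6](1)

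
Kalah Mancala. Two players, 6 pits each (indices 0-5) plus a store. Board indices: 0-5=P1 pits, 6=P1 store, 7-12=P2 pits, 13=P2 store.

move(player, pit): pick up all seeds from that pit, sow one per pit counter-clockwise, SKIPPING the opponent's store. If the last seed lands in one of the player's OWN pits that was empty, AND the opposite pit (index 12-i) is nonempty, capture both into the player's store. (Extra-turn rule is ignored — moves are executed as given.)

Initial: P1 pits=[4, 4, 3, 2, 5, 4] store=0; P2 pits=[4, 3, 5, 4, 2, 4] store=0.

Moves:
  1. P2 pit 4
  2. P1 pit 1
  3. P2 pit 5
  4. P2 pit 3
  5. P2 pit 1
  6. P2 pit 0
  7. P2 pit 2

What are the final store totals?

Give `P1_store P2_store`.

Move 1: P2 pit4 -> P1=[4,4,3,2,5,4](0) P2=[4,3,5,4,0,5](1)
Move 2: P1 pit1 -> P1=[4,0,4,3,6,5](0) P2=[4,3,5,4,0,5](1)
Move 3: P2 pit5 -> P1=[5,1,5,4,6,5](0) P2=[4,3,5,4,0,0](2)
Move 4: P2 pit3 -> P1=[6,1,5,4,6,5](0) P2=[4,3,5,0,1,1](3)
Move 5: P2 pit1 -> P1=[6,1,5,4,6,5](0) P2=[4,0,6,1,2,1](3)
Move 6: P2 pit0 -> P1=[6,1,5,4,6,5](0) P2=[0,1,7,2,3,1](3)
Move 7: P2 pit2 -> P1=[7,2,6,4,6,5](0) P2=[0,1,0,3,4,2](4)

Answer: 0 4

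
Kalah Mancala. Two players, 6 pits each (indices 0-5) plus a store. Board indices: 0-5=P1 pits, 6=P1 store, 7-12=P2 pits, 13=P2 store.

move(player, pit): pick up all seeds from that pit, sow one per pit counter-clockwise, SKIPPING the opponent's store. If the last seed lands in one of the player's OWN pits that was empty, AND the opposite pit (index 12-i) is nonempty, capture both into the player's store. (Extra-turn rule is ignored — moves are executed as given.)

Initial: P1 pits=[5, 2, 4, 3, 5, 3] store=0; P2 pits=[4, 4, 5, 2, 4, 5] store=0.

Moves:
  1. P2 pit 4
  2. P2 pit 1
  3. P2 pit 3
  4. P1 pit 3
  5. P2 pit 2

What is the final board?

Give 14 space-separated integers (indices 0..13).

Move 1: P2 pit4 -> P1=[6,3,4,3,5,3](0) P2=[4,4,5,2,0,6](1)
Move 2: P2 pit1 -> P1=[6,3,4,3,5,3](0) P2=[4,0,6,3,1,7](1)
Move 3: P2 pit3 -> P1=[6,3,4,3,5,3](0) P2=[4,0,6,0,2,8](2)
Move 4: P1 pit3 -> P1=[6,3,4,0,6,4](1) P2=[4,0,6,0,2,8](2)
Move 5: P2 pit2 -> P1=[7,4,4,0,6,4](1) P2=[4,0,0,1,3,9](3)

Answer: 7 4 4 0 6 4 1 4 0 0 1 3 9 3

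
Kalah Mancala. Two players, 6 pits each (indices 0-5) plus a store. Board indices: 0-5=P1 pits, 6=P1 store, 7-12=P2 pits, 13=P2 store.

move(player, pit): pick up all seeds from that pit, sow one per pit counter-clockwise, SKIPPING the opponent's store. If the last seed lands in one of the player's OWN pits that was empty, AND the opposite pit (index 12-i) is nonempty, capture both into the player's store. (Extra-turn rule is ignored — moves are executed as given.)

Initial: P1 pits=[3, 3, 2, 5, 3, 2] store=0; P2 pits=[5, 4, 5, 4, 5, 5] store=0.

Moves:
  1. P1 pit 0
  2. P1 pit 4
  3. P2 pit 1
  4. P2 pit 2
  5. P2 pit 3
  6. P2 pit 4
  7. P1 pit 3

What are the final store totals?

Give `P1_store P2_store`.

Answer: 2 3

Derivation:
Move 1: P1 pit0 -> P1=[0,4,3,6,3,2](0) P2=[5,4,5,4,5,5](0)
Move 2: P1 pit4 -> P1=[0,4,3,6,0,3](1) P2=[6,4,5,4,5,5](0)
Move 3: P2 pit1 -> P1=[0,4,3,6,0,3](1) P2=[6,0,6,5,6,6](0)
Move 4: P2 pit2 -> P1=[1,5,3,6,0,3](1) P2=[6,0,0,6,7,7](1)
Move 5: P2 pit3 -> P1=[2,6,4,6,0,3](1) P2=[6,0,0,0,8,8](2)
Move 6: P2 pit4 -> P1=[3,7,5,7,1,4](1) P2=[6,0,0,0,0,9](3)
Move 7: P1 pit3 -> P1=[3,7,5,0,2,5](2) P2=[7,1,1,1,0,9](3)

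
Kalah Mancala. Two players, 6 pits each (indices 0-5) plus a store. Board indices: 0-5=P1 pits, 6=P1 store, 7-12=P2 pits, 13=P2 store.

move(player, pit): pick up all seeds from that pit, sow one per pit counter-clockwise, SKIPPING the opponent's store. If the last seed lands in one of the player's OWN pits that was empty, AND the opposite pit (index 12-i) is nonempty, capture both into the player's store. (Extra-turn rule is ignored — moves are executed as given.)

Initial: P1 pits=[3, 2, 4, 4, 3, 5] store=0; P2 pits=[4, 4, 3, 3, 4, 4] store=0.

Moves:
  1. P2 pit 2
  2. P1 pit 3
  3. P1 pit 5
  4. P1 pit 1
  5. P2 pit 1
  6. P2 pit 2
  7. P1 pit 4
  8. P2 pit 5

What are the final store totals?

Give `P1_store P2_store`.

Answer: 5 2

Derivation:
Move 1: P2 pit2 -> P1=[3,2,4,4,3,5](0) P2=[4,4,0,4,5,5](0)
Move 2: P1 pit3 -> P1=[3,2,4,0,4,6](1) P2=[5,4,0,4,5,5](0)
Move 3: P1 pit5 -> P1=[3,2,4,0,4,0](2) P2=[6,5,1,5,6,5](0)
Move 4: P1 pit1 -> P1=[3,0,5,0,4,0](4) P2=[6,5,0,5,6,5](0)
Move 5: P2 pit1 -> P1=[3,0,5,0,4,0](4) P2=[6,0,1,6,7,6](1)
Move 6: P2 pit2 -> P1=[3,0,5,0,4,0](4) P2=[6,0,0,7,7,6](1)
Move 7: P1 pit4 -> P1=[3,0,5,0,0,1](5) P2=[7,1,0,7,7,6](1)
Move 8: P2 pit5 -> P1=[4,1,6,1,1,1](5) P2=[7,1,0,7,7,0](2)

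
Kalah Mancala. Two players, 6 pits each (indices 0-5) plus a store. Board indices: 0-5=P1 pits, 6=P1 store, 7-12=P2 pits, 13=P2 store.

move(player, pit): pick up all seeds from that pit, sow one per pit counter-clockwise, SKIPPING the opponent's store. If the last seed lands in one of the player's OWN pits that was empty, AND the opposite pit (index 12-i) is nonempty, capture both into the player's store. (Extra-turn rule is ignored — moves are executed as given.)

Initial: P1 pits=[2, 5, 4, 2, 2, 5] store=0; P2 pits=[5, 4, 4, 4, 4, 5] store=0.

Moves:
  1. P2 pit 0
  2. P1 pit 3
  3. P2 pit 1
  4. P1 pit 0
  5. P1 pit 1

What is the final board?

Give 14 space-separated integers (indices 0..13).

Move 1: P2 pit0 -> P1=[2,5,4,2,2,5](0) P2=[0,5,5,5,5,6](0)
Move 2: P1 pit3 -> P1=[2,5,4,0,3,6](0) P2=[0,5,5,5,5,6](0)
Move 3: P2 pit1 -> P1=[2,5,4,0,3,6](0) P2=[0,0,6,6,6,7](1)
Move 4: P1 pit0 -> P1=[0,6,5,0,3,6](0) P2=[0,0,6,6,6,7](1)
Move 5: P1 pit1 -> P1=[0,0,6,1,4,7](1) P2=[1,0,6,6,6,7](1)

Answer: 0 0 6 1 4 7 1 1 0 6 6 6 7 1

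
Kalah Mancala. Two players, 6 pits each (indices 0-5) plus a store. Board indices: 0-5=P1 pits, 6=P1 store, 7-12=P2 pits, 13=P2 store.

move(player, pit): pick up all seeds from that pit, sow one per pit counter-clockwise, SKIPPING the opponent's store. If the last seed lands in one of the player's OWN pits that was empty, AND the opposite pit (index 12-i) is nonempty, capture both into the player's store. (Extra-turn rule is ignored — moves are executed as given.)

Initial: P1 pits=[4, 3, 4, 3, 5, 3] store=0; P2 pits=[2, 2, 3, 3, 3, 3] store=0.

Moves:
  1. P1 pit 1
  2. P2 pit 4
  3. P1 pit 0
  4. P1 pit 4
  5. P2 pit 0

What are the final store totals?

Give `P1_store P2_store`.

Move 1: P1 pit1 -> P1=[4,0,5,4,6,3](0) P2=[2,2,3,3,3,3](0)
Move 2: P2 pit4 -> P1=[5,0,5,4,6,3](0) P2=[2,2,3,3,0,4](1)
Move 3: P1 pit0 -> P1=[0,1,6,5,7,4](0) P2=[2,2,3,3,0,4](1)
Move 4: P1 pit4 -> P1=[0,1,6,5,0,5](1) P2=[3,3,4,4,1,4](1)
Move 5: P2 pit0 -> P1=[0,1,6,5,0,5](1) P2=[0,4,5,5,1,4](1)

Answer: 1 1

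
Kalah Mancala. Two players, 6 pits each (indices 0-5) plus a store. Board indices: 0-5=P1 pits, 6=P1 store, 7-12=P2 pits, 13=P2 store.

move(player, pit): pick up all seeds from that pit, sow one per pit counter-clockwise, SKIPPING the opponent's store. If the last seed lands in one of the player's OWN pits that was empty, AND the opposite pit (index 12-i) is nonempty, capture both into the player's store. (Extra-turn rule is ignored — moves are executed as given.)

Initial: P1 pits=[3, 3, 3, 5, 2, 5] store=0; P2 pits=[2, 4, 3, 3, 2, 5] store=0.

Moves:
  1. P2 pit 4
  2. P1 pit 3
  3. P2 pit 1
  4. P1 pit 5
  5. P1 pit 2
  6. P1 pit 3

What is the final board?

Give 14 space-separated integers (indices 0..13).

Answer: 3 3 0 0 5 0 7 0 1 5 5 2 7 2

Derivation:
Move 1: P2 pit4 -> P1=[3,3,3,5,2,5](0) P2=[2,4,3,3,0,6](1)
Move 2: P1 pit3 -> P1=[3,3,3,0,3,6](1) P2=[3,5,3,3,0,6](1)
Move 3: P2 pit1 -> P1=[3,3,3,0,3,6](1) P2=[3,0,4,4,1,7](2)
Move 4: P1 pit5 -> P1=[3,3,3,0,3,0](2) P2=[4,1,5,5,2,7](2)
Move 5: P1 pit2 -> P1=[3,3,0,1,4,0](7) P2=[0,1,5,5,2,7](2)
Move 6: P1 pit3 -> P1=[3,3,0,0,5,0](7) P2=[0,1,5,5,2,7](2)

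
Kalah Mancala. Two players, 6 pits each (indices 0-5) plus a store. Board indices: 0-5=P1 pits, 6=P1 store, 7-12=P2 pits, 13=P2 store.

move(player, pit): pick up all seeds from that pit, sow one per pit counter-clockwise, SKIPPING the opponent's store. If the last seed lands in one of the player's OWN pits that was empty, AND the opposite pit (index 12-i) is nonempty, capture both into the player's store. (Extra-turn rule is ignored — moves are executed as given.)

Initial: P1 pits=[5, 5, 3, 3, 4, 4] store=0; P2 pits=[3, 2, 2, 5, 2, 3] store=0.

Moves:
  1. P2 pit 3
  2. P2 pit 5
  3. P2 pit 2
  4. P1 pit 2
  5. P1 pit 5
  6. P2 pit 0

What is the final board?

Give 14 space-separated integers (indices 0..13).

Answer: 7 7 0 4 5 0 2 0 4 2 3 5 0 2

Derivation:
Move 1: P2 pit3 -> P1=[6,6,3,3,4,4](0) P2=[3,2,2,0,3,4](1)
Move 2: P2 pit5 -> P1=[7,7,4,3,4,4](0) P2=[3,2,2,0,3,0](2)
Move 3: P2 pit2 -> P1=[7,7,4,3,4,4](0) P2=[3,2,0,1,4,0](2)
Move 4: P1 pit2 -> P1=[7,7,0,4,5,5](1) P2=[3,2,0,1,4,0](2)
Move 5: P1 pit5 -> P1=[7,7,0,4,5,0](2) P2=[4,3,1,2,4,0](2)
Move 6: P2 pit0 -> P1=[7,7,0,4,5,0](2) P2=[0,4,2,3,5,0](2)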